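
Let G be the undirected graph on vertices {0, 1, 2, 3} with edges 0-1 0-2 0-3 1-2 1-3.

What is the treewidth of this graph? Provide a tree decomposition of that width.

Treewidth 2.
Bags: B1 = {0, 1, 3}  B2 = {0, 1, 2}
Tree: B1–B2

Each bag holds 3 vertices, so the decomposition has width 2, which upper-bounds the treewidth. On the other hand G contains the 3-clique {0, 1, 2}. A clique must lie in a single bag of any decomposition, so no decomposition can have width below 2. Therefore the treewidth is 2.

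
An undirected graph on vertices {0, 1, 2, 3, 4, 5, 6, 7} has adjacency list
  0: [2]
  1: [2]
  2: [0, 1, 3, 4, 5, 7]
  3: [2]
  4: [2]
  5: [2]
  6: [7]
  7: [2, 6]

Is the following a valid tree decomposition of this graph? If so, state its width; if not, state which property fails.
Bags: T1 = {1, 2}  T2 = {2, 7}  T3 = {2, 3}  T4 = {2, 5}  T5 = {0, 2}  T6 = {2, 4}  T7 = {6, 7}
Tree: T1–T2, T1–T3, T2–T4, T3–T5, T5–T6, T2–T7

Yes; width 1.

Every vertex of G appears in some bag (union = {0, 1, 2, 3, 4, 5, 6, 7}); every edge is covered by a bag; and for each vertex v the set of bags containing v is connected in the bag tree. The decomposition is therefore valid. The largest bag has 2 vertices, so the width is 1.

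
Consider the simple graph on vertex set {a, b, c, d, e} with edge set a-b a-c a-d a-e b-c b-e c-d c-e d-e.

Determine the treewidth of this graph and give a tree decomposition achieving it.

The largest bag has 4 vertices, giving width 3; this decomposition certifies tw(G) ≤ 3. For the lower bound, the 4 vertices {a, c, d, e} are pairwise adjacent, and any tree decomposition puts a clique entirely inside one bag — forcing width ≥ 3. Therefore the treewidth is 3.

Treewidth 3.
Bags: B1 = {a, c, d, e}  B2 = {a, b, c, e}
Tree: B1–B2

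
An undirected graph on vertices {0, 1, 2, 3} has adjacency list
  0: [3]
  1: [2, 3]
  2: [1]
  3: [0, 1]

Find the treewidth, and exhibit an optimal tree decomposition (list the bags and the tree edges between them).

Treewidth 1.
One optimal decomposition is:
Bags: B1 = {0, 3}  B2 = {1, 3}  B3 = {1, 2}
Tree: B1–B2, B2–B3

Every bag has size at most 2, so the width is 2 − 1 = 1 and tw(G) ≤ 1. Since G has at least one edge (e.g. 0–3), it is not an edgeless graph, so tw(G) ≥ 1. The upper and lower bounds meet at 1, so that is the treewidth.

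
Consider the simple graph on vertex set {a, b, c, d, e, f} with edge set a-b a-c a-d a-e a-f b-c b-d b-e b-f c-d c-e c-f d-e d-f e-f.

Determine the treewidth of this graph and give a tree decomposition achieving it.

Treewidth 5.
One optimal decomposition is:
Bags: B1 = {a, b, c, d, e, f}
Tree: (single bag)

With just one bag of size 6, the width is 6 − 1 = 5, so tw(G) ≤ 5. On the other hand G contains the 6-clique {a, b, c, d, e, f}. A clique must lie in a single bag of any decomposition, so no decomposition can have width below 5. Combining the bounds, tw(G) = 5.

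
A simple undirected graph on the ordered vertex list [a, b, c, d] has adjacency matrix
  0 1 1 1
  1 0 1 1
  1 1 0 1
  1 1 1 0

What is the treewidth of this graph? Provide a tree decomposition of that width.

Treewidth 3.
One optimal decomposition is:
Bags: B1 = {a, b, c, d}
Tree: (single bag)

A single bag containing all 4 vertices is trivially a valid decomposition of width 3. On the other hand G contains the 4-clique {a, b, c, d}. A clique must lie in a single bag of any decomposition, so no decomposition can have width below 3. Hence tw(G) = 3 exactly.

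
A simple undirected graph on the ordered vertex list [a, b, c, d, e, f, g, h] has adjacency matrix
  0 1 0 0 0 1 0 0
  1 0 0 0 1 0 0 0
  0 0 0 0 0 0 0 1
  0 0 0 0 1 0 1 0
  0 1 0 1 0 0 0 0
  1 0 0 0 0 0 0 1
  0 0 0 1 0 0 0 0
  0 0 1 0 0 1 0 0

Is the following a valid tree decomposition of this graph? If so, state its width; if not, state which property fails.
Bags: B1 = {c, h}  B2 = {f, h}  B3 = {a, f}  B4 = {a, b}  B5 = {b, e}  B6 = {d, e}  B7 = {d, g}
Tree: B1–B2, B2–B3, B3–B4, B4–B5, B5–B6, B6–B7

Checking the three conditions: (i) the bags cover all of {a, b, c, d, e, f, g, h}; (ii) for each edge, some bag contains both endpoints; (iii) the bags containing any fixed vertex form a subtree. All hold, so the decomposition is valid with width 2 − 1 = 1.

Yes; width 1.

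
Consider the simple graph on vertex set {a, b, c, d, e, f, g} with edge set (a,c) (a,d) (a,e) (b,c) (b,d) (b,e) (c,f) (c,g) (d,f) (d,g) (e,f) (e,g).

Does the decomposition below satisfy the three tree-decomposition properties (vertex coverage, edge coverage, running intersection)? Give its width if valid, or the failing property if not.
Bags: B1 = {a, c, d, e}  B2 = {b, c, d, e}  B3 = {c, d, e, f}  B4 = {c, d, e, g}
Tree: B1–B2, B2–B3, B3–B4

Vertex coverage: the bags together contain {a, b, c, d, e, f, g}, the full vertex set. Edge coverage: each edge of G has both endpoints in at least one bag. Running intersection: for every vertex, the bags containing it form a connected subtree. All three properties hold, so this is a valid tree decomposition of width max|bag| − 1 = 3, and hence tw(G) ≤ 3.

Yes; width 3.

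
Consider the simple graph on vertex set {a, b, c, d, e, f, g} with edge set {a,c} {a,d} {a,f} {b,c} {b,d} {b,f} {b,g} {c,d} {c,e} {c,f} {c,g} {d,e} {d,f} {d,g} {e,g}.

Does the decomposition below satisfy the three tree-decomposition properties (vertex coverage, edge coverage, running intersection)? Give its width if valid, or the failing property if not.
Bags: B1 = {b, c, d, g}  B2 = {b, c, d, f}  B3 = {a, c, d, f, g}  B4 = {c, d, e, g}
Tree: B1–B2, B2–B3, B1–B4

No — bags containing vertex g are not connected in the tree.

A tree decomposition must satisfy three properties: every vertex lies in some bag; for every edge, both endpoints lie together in some bag; and for every vertex, the bags containing it form a connected subtree. Here bags containing vertex g are not connected in the tree, so the decomposition is invalid.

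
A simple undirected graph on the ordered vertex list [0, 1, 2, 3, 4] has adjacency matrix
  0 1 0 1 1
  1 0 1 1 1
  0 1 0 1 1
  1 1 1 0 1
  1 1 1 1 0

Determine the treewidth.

A width-3 tree decomposition is:
Bags: B1 = {0, 1, 3, 4}  B2 = {1, 2, 3, 4}
Tree: B1–B2
Each bag holds 4 vertices, so the decomposition has width 3, which upper-bounds the treewidth. For the lower bound, the 4 vertices {0, 1, 3, 4} are pairwise adjacent, and any tree decomposition puts a clique entirely inside one bag — forcing width ≥ 3. Hence tw(G) = 3 exactly.

3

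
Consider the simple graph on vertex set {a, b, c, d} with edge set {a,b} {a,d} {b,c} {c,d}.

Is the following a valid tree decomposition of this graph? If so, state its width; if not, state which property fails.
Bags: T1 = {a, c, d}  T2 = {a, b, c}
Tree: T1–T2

Yes; width 2.

Every vertex of G appears in some bag (union = {a, b, c, d}); every edge is covered by a bag; and for each vertex v the set of bags containing v is connected in the bag tree. The decomposition is therefore valid. The largest bag has 3 vertices, so the width is 2.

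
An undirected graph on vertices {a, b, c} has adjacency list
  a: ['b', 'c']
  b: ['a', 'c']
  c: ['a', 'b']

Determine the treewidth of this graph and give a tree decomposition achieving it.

Treewidth 2.
One optimal decomposition is:
Bags: B1 = {a, b, c}
Tree: (single bag)

With just one bag of size 3, the width is 3 − 1 = 2, so tw(G) ≤ 2. On the other hand G contains the 3-clique {a, b, c}. A clique must lie in a single bag of any decomposition, so no decomposition can have width below 2. Combining the bounds, tw(G) = 2.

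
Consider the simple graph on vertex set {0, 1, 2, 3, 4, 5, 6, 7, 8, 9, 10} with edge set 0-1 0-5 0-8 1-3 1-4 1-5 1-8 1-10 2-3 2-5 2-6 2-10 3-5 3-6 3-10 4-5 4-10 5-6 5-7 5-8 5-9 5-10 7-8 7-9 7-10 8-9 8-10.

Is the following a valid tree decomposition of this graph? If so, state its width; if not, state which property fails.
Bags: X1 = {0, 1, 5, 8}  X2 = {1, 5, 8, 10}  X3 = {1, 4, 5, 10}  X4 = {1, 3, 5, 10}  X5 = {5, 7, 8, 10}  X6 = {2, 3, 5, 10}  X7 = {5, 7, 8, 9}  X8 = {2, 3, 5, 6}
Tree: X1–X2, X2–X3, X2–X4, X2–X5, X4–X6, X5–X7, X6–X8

Yes; width 3.

Vertex coverage: the bags together contain {0, 1, 2, 3, 4, 5, 6, 7, 8, 9, 10}, the full vertex set. Edge coverage: each edge of G has both endpoints in at least one bag. Running intersection: for every vertex, the bags containing it form a connected subtree. All three properties hold, so this is a valid tree decomposition of width max|bag| − 1 = 3, and hence tw(G) ≤ 3.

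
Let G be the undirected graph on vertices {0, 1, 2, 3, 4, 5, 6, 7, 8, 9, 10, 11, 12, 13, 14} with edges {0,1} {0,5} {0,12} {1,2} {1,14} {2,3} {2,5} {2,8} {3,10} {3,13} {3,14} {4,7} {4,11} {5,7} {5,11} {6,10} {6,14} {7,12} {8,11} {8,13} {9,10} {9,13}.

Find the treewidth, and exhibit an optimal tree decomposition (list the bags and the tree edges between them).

Every bag has size at most 4, so the width is 4 − 1 = 3 and tw(G) ≤ 3. For the lower bound: the 4 vertex sets {4,7,12}, {11}, {5}, {0,1,2,8} are disjoint, each induces a connected subgraph, and every pair is joined by at least one edge of G. Contracting each set to a single vertex therefore yields K_{4} as a minor, and since treewidth is minor-monotone, tw(G) ≥ tw(K_{4}) = 3. Hence tw(G) = 3 exactly.

Treewidth 3.
One optimal decomposition is:
Bags: B1 = {4, 7, 11, 12}  B2 = {5, 7, 11, 12}  B3 = {0, 5, 11, 12}  B4 = {0, 5, 8, 11}  B5 = {0, 2, 5, 8}  B6 = {0, 1, 2, 8}  B7 = {1, 2, 8, 13}  B8 = {1, 2, 3, 13}  B9 = {1, 3, 13, 14}  B10 = {3, 9, 13, 14}  B11 = {3, 9, 10, 14}  B12 = {6, 9, 10, 14}
Tree: B1–B2, B2–B3, B3–B4, B4–B5, B5–B6, B6–B7, B7–B8, B8–B9, B9–B10, B10–B11, B11–B12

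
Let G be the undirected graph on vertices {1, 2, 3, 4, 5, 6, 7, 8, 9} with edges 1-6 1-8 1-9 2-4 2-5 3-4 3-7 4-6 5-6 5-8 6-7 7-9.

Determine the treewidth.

3

A width-3 tree decomposition is:
Bags: B1 = {2, 3, 4, 5}  B2 = {3, 4, 5, 6}  B3 = {3, 5, 6, 7}  B4 = {5, 6, 7, 8}  B5 = {1, 6, 7, 8}  B6 = {1, 7, 8, 9}
Tree: B1–B2, B2–B3, B3–B4, B4–B5, B5–B6
The largest bag has 4 vertices, giving width 3; this decomposition certifies tw(G) ≤ 3. For the lower bound: the 4 vertex sets {2,3,4}, {5}, {6}, {1,7,8,9} are disjoint, each induces a connected subgraph, and every pair is joined by at least one edge of G. Contracting each set to a single vertex therefore yields K_{4} as a minor, and since treewidth is minor-monotone, tw(G) ≥ tw(K_{4}) = 3. Combining the bounds, tw(G) = 3.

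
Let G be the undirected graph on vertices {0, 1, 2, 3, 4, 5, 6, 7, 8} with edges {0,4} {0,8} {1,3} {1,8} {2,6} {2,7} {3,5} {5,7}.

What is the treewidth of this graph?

1

A width-1 tree decomposition is:
Bags: B1 = {2, 6}  B2 = {2, 7}  B3 = {5, 7}  B4 = {3, 5}  B5 = {1, 3}  B6 = {1, 8}  B7 = {0, 8}  B8 = {0, 4}
Tree: B1–B2, B2–B3, B3–B4, B4–B5, B5–B6, B6–B7, B7–B8
Every bag has size at most 2, so the width is 2 − 1 = 1 and tw(G) ≤ 1. G has an edge, so its treewidth is at least 1. Hence tw(G) = 1 exactly.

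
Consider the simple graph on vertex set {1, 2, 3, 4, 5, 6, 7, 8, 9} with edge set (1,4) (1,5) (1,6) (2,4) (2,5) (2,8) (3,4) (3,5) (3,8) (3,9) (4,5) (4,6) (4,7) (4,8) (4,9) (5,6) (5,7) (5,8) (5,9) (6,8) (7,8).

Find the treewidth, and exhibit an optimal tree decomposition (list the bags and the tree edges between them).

Treewidth 3.
One optimal decomposition is:
Bags: B1 = {1, 4, 5, 6}  B2 = {4, 5, 6, 8}  B3 = {2, 4, 5, 8}  B4 = {3, 4, 5, 8}  B5 = {4, 5, 7, 8}  B6 = {3, 4, 5, 9}
Tree: B1–B2, B2–B3, B3–B4, B2–B5, B4–B6

The largest bag has 4 vertices, giving width 3; this decomposition certifies tw(G) ≤ 3. Conversely, {2, 4, 5, 8} is a clique of size 4, and the vertices of any clique must share a bag in every tree decomposition; so some bag has ≥ 4 vertices and tw(G) ≥ 3. The upper and lower bounds meet at 3, so that is the treewidth.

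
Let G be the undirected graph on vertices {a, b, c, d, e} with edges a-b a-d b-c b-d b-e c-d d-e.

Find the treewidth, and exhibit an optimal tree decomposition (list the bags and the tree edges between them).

Treewidth 2.
Bags: B1 = {b, c, d}  B2 = {b, d, e}  B3 = {a, b, d}
Tree: B1–B2, B2–B3

Every bag has size at most 3, so the width is 3 − 1 = 2 and tw(G) ≤ 2. Conversely, {b, d, e} is a clique of size 3, and the vertices of any clique must share a bag in every tree decomposition; so some bag has ≥ 3 vertices and tw(G) ≥ 2. Therefore the treewidth is 2.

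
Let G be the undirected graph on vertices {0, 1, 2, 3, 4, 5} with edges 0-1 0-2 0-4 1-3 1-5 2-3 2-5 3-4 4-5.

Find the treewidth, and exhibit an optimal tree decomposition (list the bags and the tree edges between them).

The largest bag has 4 vertices, giving width 3; this decomposition certifies tw(G) ≤ 3. For the lower bound: the 4 vertex sets {3,4}, {0,1}, {5}, {2} are disjoint, each induces a connected subgraph, and every pair is joined by at least one edge of G. Contracting each set to a single vertex therefore yields K_{4} as a minor, and since treewidth is minor-monotone, tw(G) ≥ tw(K_{4}) = 3. The upper and lower bounds meet at 3, so that is the treewidth.

Treewidth 3.
One optimal decomposition is:
Bags: B1 = {0, 3, 4, 5}  B2 = {0, 1, 3, 5}  B3 = {0, 2, 3, 5}
Tree: B1–B2, B2–B3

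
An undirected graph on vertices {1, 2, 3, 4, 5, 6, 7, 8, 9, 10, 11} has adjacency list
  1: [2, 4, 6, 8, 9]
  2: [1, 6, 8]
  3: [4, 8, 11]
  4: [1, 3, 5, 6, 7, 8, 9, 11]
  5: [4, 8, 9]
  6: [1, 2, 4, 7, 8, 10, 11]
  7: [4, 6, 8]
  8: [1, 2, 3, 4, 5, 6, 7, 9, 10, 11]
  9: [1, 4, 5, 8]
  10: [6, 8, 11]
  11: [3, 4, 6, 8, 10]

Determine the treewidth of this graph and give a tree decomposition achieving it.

The largest bag has 4 vertices, giving width 3; this decomposition certifies tw(G) ≤ 3. Conversely, {1, 2, 6, 8} is a clique of size 4, and the vertices of any clique must share a bag in every tree decomposition; so some bag has ≥ 4 vertices and tw(G) ≥ 3. Therefore the treewidth is 3.

Treewidth 3.
One such decomposition:
Bags: B1 = {4, 6, 8, 11}  B2 = {4, 6, 7, 8}  B3 = {6, 8, 10, 11}  B4 = {1, 4, 6, 8}  B5 = {1, 4, 8, 9}  B6 = {4, 5, 8, 9}  B7 = {1, 2, 6, 8}  B8 = {3, 4, 8, 11}
Tree: B1–B2, B1–B3, B1–B4, B4–B5, B5–B6, B4–B7, B1–B8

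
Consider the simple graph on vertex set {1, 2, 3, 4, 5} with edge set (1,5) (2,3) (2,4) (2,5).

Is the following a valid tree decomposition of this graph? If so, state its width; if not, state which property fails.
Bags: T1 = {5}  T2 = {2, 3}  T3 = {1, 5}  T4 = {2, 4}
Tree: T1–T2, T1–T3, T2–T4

A tree decomposition must satisfy three properties: every vertex lies in some bag; for every edge, both endpoints lie together in some bag; and for every vertex, the bags containing it form a connected subtree. Here edge (2,5) lies in no bag, so the decomposition is invalid.

No — edge (2,5) lies in no bag.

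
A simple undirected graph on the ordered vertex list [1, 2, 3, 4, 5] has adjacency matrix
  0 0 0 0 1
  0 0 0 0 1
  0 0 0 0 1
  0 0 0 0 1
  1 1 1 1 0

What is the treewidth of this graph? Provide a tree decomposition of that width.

Each bag holds 2 vertices, so the decomposition has width 1, which upper-bounds the treewidth. Any graph with an edge has treewidth ≥ 1, and G has the edge 5–3. Therefore the treewidth is 1.

Treewidth 1.
Bags: B1 = {3, 5}  B2 = {2, 5}  B3 = {4, 5}  B4 = {1, 5}
Tree: B1–B2, B1–B3, B2–B4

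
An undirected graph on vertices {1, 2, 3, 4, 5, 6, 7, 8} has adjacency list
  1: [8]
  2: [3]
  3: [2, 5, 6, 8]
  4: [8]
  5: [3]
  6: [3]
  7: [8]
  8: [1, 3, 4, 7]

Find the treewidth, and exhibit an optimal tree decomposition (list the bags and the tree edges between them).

Each bag holds 2 vertices, so the decomposition has width 1, which upper-bounds the treewidth. Since G has at least one edge (e.g. 8–4), it is not an edgeless graph, so tw(G) ≥ 1. Combining the bounds, tw(G) = 1.

Treewidth 1.
Bags: B1 = {4, 8}  B2 = {3, 8}  B3 = {7, 8}  B4 = {2, 3}  B5 = {3, 6}  B6 = {3, 5}  B7 = {1, 8}
Tree: B1–B2, B2–B3, B2–B4, B2–B5, B2–B6, B1–B7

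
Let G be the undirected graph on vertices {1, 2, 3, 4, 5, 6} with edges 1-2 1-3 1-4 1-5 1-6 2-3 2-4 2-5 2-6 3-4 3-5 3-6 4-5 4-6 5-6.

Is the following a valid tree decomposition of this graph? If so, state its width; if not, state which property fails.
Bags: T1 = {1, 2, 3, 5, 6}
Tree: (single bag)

A tree decomposition must satisfy three properties: every vertex lies in some bag; for every edge, both endpoints lie together in some bag; and for every vertex, the bags containing it form a connected subtree. Here vertex 4 appears in no bag, so the decomposition is invalid.

No — vertex 4 appears in no bag.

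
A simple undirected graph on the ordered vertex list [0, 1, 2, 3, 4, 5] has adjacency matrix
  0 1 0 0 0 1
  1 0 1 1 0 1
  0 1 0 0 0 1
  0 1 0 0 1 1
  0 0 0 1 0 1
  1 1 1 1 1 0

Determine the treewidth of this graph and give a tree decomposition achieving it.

Treewidth 2.
One such decomposition:
Bags: B1 = {3, 4, 5}  B2 = {1, 3, 5}  B3 = {0, 1, 5}  B4 = {1, 2, 5}
Tree: B1–B2, B2–B3, B2–B4

The largest bag has 3 vertices, giving width 2; this decomposition certifies tw(G) ≤ 2. On the other hand G contains the 3-clique {0, 1, 5}. A clique must lie in a single bag of any decomposition, so no decomposition can have width below 2. Therefore the treewidth is 2.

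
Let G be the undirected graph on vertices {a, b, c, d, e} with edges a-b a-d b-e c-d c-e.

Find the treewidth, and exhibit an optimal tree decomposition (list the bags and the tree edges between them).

Treewidth 2.
One optimal decomposition is:
Bags: B1 = {a, b, e}  B2 = {a, c, e}  B3 = {a, c, d}
Tree: B1–B2, B2–B3

Each bag holds 3 vertices, so the decomposition has width 2, which upper-bounds the treewidth. Since a–b–e–c–d–a is a cycle in G, G is not acyclic. Forests are exactly the graphs of treewidth ≤ 1, so tw(G) ≥ 2. Hence tw(G) = 2 exactly.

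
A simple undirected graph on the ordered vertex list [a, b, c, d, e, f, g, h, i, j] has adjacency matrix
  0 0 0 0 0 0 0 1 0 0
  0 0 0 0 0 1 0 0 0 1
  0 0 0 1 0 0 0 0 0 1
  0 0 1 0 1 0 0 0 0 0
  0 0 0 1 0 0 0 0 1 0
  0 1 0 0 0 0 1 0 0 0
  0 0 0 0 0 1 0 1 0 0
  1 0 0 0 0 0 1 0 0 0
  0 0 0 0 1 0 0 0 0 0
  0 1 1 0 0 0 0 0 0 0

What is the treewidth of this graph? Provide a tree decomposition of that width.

Every bag has size at most 2, so the width is 2 − 1 = 1 and tw(G) ≤ 1. G has an edge, so its treewidth is at least 1. Combining the bounds, tw(G) = 1.

Treewidth 1.
Bags: B1 = {e, i}  B2 = {d, e}  B3 = {c, d}  B4 = {c, j}  B5 = {b, j}  B6 = {b, f}  B7 = {f, g}  B8 = {g, h}  B9 = {a, h}
Tree: B1–B2, B2–B3, B3–B4, B4–B5, B5–B6, B6–B7, B7–B8, B8–B9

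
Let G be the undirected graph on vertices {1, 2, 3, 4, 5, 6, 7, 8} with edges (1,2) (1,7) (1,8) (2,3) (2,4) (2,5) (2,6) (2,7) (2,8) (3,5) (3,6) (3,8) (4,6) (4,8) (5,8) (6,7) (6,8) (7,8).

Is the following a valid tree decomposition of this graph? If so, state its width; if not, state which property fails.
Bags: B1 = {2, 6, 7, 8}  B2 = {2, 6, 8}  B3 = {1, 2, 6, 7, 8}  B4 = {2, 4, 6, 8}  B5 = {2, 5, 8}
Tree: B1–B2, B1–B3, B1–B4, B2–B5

A tree decomposition must satisfy three properties: every vertex lies in some bag; for every edge, both endpoints lie together in some bag; and for every vertex, the bags containing it form a connected subtree. Here vertex 3 appears in no bag, so the decomposition is invalid.

No — vertex 3 appears in no bag.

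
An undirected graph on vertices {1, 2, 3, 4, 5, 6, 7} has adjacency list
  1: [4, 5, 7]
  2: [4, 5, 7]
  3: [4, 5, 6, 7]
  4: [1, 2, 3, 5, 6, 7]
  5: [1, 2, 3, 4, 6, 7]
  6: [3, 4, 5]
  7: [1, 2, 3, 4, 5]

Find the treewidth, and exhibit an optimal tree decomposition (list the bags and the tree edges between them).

Treewidth 3.
One optimal decomposition is:
Bags: B1 = {3, 4, 5, 6}  B2 = {3, 4, 5, 7}  B3 = {2, 4, 5, 7}  B4 = {1, 4, 5, 7}
Tree: B1–B2, B2–B3, B2–B4

Each bag holds 4 vertices, so the decomposition has width 3, which upper-bounds the treewidth. For the lower bound, the 4 vertices {3, 4, 5, 6} are pairwise adjacent, and any tree decomposition puts a clique entirely inside one bag — forcing width ≥ 3. Combining the bounds, tw(G) = 3.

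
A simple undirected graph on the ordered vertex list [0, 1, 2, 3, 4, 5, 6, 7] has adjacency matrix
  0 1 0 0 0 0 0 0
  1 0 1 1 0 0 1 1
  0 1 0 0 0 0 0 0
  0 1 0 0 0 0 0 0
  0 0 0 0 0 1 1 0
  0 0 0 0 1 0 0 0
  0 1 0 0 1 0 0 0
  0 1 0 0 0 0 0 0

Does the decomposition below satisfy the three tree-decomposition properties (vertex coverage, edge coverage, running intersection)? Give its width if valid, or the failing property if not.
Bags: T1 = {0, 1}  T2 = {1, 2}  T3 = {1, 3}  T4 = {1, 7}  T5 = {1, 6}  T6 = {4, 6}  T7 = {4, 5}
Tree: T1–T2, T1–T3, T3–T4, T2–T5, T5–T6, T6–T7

Vertex coverage: the bags together contain {0, 1, 2, 3, 4, 5, 6, 7}, the full vertex set. Edge coverage: each edge of G has both endpoints in at least one bag. Running intersection: for every vertex, the bags containing it form a connected subtree. All three properties hold, so this is a valid tree decomposition of width max|bag| − 1 = 1, and hence tw(G) ≤ 1.

Yes; width 1.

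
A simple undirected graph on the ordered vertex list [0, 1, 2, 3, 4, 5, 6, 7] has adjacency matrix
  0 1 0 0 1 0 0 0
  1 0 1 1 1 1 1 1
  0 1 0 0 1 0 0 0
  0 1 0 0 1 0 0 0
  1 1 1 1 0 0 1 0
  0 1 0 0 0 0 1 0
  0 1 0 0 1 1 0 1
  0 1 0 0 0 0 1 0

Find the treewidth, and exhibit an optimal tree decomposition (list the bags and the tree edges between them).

Treewidth 2.
One optimal decomposition is:
Bags: B1 = {1, 4, 6}  B2 = {1, 6, 7}  B3 = {1, 5, 6}  B4 = {1, 3, 4}  B5 = {0, 1, 4}  B6 = {1, 2, 4}
Tree: B1–B2, B1–B3, B1–B4, B4–B5, B1–B6

Each bag holds 3 vertices, so the decomposition has width 2, which upper-bounds the treewidth. Conversely, {0, 1, 4} is a clique of size 3, and the vertices of any clique must share a bag in every tree decomposition; so some bag has ≥ 3 vertices and tw(G) ≥ 2. The upper and lower bounds meet at 2, so that is the treewidth.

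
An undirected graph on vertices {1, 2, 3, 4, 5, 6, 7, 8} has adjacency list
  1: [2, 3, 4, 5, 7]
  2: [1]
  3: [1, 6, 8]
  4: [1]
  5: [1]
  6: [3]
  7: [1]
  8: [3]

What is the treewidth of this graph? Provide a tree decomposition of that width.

Each bag holds 2 vertices, so the decomposition has width 1, which upper-bounds the treewidth. Since G has at least one edge (e.g. 1–5), it is not an edgeless graph, so tw(G) ≥ 1. Hence tw(G) = 1 exactly.

Treewidth 1.
Bags: B1 = {1, 5}  B2 = {1, 2}  B3 = {1, 3}  B4 = {1, 7}  B5 = {3, 6}  B6 = {3, 8}  B7 = {1, 4}
Tree: B1–B2, B1–B3, B3–B4, B3–B5, B5–B6, B1–B7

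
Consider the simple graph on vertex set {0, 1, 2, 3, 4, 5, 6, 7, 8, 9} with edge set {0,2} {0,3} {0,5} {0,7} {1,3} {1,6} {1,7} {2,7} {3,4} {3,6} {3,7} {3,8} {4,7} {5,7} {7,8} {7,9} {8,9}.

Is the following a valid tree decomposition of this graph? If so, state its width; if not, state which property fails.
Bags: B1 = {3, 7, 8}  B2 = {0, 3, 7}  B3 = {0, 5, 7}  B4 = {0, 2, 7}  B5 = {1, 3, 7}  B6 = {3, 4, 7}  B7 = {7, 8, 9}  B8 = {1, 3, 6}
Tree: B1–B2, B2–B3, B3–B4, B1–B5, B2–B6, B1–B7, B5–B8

Yes; width 2.

Checking the three conditions: (i) the bags cover all of {0, 1, 2, 3, 4, 5, 6, 7, 8, 9}; (ii) for each edge, some bag contains both endpoints; (iii) the bags containing any fixed vertex form a subtree. All hold, so the decomposition is valid with width 3 − 1 = 2.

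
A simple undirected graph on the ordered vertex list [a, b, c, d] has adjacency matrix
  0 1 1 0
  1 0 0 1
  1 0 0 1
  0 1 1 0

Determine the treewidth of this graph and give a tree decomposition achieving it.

Treewidth 2.
One optimal decomposition is:
Bags: B1 = {a, b, c}  B2 = {b, c, d}
Tree: B1–B2

The largest bag has 3 vertices, giving width 2; this decomposition certifies tw(G) ≤ 2. The edges b–a–c–d–b form a cycle, so G is not a tree and its treewidth is at least 2. Therefore the treewidth is 2.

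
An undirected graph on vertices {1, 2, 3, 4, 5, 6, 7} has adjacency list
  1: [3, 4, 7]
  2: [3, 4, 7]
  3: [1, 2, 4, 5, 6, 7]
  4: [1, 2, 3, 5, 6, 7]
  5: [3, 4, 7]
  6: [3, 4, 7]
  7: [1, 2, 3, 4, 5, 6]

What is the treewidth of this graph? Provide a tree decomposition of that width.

Treewidth 3.
One optimal decomposition is:
Bags: B1 = {2, 3, 4, 7}  B2 = {1, 3, 4, 7}  B3 = {3, 4, 6, 7}  B4 = {3, 4, 5, 7}
Tree: B1–B2, B2–B3, B1–B4

The largest bag has 4 vertices, giving width 3; this decomposition certifies tw(G) ≤ 3. For the lower bound, the 4 vertices {1, 3, 4, 7} are pairwise adjacent, and any tree decomposition puts a clique entirely inside one bag — forcing width ≥ 3. Combining the bounds, tw(G) = 3.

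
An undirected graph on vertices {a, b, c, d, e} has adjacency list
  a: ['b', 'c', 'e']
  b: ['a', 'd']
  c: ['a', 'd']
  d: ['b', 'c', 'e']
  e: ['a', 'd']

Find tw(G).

A width-2 tree decomposition is:
Bags: B1 = {a, b, d}  B2 = {a, c, d}  B3 = {a, d, e}
Tree: B1–B2, B2–B3
Every bag has size at most 3, so the width is 3 − 1 = 2 and tw(G) ≤ 2. For the lower bound, G contains the cycle b–a–c–d–b, so G is not a forest; only forests have treewidth ≤ 1, hence tw(G) ≥ 2. Combining the bounds, tw(G) = 2.

2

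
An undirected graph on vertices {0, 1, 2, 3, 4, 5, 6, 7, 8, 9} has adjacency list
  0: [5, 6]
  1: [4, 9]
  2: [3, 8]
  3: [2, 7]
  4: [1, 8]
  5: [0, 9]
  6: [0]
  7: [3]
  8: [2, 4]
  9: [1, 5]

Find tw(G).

1

A width-1 tree decomposition is:
Bags: B1 = {0, 6}  B2 = {0, 5}  B3 = {5, 9}  B4 = {1, 9}  B5 = {1, 4}  B6 = {4, 8}  B7 = {2, 8}  B8 = {2, 3}  B9 = {3, 7}
Tree: B1–B2, B2–B3, B3–B4, B4–B5, B5–B6, B6–B7, B7–B8, B8–B9
Every bag has size at most 2, so the width is 2 − 1 = 1 and tw(G) ≤ 1. G has an edge, so its treewidth is at least 1. Hence tw(G) = 1 exactly.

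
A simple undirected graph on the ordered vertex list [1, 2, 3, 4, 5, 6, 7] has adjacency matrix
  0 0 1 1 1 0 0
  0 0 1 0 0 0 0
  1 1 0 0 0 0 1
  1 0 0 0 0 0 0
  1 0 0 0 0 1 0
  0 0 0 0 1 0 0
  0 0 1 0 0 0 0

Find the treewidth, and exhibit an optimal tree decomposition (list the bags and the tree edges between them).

Treewidth 1.
One optimal decomposition is:
Bags: B1 = {1, 3}  B2 = {1, 5}  B3 = {3, 7}  B4 = {5, 6}  B5 = {2, 3}  B6 = {1, 4}
Tree: B1–B2, B1–B3, B2–B4, B1–B5, B1–B6

Each bag holds 2 vertices, so the decomposition has width 1, which upper-bounds the treewidth. G has an edge, so its treewidth is at least 1. The upper and lower bounds meet at 1, so that is the treewidth.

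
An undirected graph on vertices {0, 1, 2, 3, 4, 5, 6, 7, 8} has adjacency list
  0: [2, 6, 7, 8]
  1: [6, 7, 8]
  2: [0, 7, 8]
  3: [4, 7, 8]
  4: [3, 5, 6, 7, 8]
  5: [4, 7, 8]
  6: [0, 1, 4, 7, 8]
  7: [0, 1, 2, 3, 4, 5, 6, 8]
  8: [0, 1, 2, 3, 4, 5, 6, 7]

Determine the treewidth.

3

A width-3 tree decomposition is:
Bags: B1 = {4, 6, 7, 8}  B2 = {3, 4, 7, 8}  B3 = {4, 5, 7, 8}  B4 = {0, 6, 7, 8}  B5 = {1, 6, 7, 8}  B6 = {0, 2, 7, 8}
Tree: B1–B2, B1–B3, B1–B4, B1–B5, B4–B6
Every bag has size at most 4, so the width is 4 − 1 = 3 and tw(G) ≤ 3. For the lower bound, the 4 vertices {0, 2, 7, 8} are pairwise adjacent, and any tree decomposition puts a clique entirely inside one bag — forcing width ≥ 3. Therefore the treewidth is 3.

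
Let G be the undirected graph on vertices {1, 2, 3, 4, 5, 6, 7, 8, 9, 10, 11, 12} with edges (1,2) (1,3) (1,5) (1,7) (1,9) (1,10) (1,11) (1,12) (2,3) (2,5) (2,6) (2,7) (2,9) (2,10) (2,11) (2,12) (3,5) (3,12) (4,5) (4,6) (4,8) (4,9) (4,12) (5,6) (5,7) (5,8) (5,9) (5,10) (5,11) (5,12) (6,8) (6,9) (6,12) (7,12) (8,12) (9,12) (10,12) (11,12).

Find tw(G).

4

A width-4 tree decomposition is:
Bags: B1 = {1, 2, 5, 9, 12}  B2 = {2, 5, 6, 9, 12}  B3 = {1, 2, 5, 7, 12}  B4 = {4, 5, 6, 9, 12}  B5 = {1, 2, 5, 10, 12}  B6 = {1, 2, 3, 5, 12}  B7 = {1, 2, 5, 11, 12}  B8 = {4, 5, 6, 8, 12}
Tree: B1–B2, B1–B3, B2–B4, B1–B5, B5–B6, B6–B7, B4–B8
Every bag has size at most 5, so the width is 5 − 1 = 4 and tw(G) ≤ 4. Conversely, {4, 5, 6, 8, 12} is a clique of size 5, and the vertices of any clique must share a bag in every tree decomposition; so some bag has ≥ 5 vertices and tw(G) ≥ 4. Therefore the treewidth is 4.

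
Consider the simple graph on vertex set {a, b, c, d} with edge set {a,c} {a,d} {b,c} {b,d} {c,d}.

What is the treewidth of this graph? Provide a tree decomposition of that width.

The largest bag has 3 vertices, giving width 2; this decomposition certifies tw(G) ≤ 2. On the other hand G contains the 3-clique {a, c, d}. A clique must lie in a single bag of any decomposition, so no decomposition can have width below 2. Therefore the treewidth is 2.

Treewidth 2.
One such decomposition:
Bags: B1 = {a, c, d}  B2 = {b, c, d}
Tree: B1–B2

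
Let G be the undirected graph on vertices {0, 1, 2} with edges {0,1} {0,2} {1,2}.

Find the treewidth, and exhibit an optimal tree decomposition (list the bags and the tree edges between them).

Treewidth 2.
One optimal decomposition is:
Bags: B1 = {0, 1, 2}
Tree: (single bag)

A single bag containing all 3 vertices is trivially a valid decomposition of width 2. Conversely, {0, 1, 2} is a clique of size 3, and the vertices of any clique must share a bag in every tree decomposition; so some bag has ≥ 3 vertices and tw(G) ≥ 2. The upper and lower bounds meet at 2, so that is the treewidth.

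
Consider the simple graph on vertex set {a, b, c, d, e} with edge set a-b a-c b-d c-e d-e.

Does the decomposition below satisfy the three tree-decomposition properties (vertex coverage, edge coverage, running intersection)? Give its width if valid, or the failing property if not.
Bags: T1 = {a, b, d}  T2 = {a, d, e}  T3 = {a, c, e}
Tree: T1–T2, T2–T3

Checking the three conditions: (i) the bags cover all of {a, b, c, d, e}; (ii) for each edge, some bag contains both endpoints; (iii) the bags containing any fixed vertex form a subtree. All hold, so the decomposition is valid with width 3 − 1 = 2.

Yes; width 2.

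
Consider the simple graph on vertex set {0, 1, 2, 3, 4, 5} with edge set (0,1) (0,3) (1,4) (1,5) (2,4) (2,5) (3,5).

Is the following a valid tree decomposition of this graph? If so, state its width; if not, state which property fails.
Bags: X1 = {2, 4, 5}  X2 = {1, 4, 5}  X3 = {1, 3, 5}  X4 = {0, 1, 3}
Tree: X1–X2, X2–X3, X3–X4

Checking the three conditions: (i) the bags cover all of {0, 1, 2, 3, 4, 5}; (ii) for each edge, some bag contains both endpoints; (iii) the bags containing any fixed vertex form a subtree. All hold, so the decomposition is valid with width 3 − 1 = 2.

Yes; width 2.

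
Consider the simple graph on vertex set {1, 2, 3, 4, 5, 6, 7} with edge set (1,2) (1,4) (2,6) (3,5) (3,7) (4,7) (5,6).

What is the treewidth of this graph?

A width-2 tree decomposition is:
Bags: B1 = {1, 4, 7}  B2 = {1, 3, 7}  B3 = {1, 3, 5}  B4 = {1, 5, 6}  B5 = {1, 2, 6}
Tree: B1–B2, B2–B3, B3–B4, B4–B5
The largest bag has 3 vertices, giving width 2; this decomposition certifies tw(G) ≤ 2. For the lower bound, G contains the cycle 1–4–7–3–5–6–2–1, so G is not a forest; only forests have treewidth ≤ 1, hence tw(G) ≥ 2. The upper and lower bounds meet at 2, so that is the treewidth.

2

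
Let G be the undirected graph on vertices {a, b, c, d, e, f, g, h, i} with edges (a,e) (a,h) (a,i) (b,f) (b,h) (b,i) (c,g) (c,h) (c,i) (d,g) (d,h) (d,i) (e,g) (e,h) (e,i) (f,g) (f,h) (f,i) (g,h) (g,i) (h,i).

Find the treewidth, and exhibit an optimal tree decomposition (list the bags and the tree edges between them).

Each bag holds 4 vertices, so the decomposition has width 3, which upper-bounds the treewidth. Conversely, {d, g, h, i} is a clique of size 4, and the vertices of any clique must share a bag in every tree decomposition; so some bag has ≥ 4 vertices and tw(G) ≥ 3. Combining the bounds, tw(G) = 3.

Treewidth 3.
Bags: B1 = {f, g, h, i}  B2 = {e, g, h, i}  B3 = {b, f, h, i}  B4 = {c, g, h, i}  B5 = {a, e, h, i}  B6 = {d, g, h, i}
Tree: B1–B2, B1–B3, B1–B4, B2–B5, B1–B6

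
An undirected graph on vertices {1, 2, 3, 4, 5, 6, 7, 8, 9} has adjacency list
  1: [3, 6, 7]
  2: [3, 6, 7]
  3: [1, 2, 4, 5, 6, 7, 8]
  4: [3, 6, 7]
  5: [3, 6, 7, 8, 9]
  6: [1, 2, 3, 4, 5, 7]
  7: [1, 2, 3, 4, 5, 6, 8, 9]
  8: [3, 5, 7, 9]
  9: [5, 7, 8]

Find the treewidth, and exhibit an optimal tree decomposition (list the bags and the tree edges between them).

Treewidth 3.
One such decomposition:
Bags: B1 = {3, 5, 6, 7}  B2 = {1, 3, 6, 7}  B3 = {3, 5, 7, 8}  B4 = {3, 4, 6, 7}  B5 = {5, 7, 8, 9}  B6 = {2, 3, 6, 7}
Tree: B1–B2, B1–B3, B1–B4, B3–B5, B1–B6

Each bag holds 4 vertices, so the decomposition has width 3, which upper-bounds the treewidth. For the lower bound, the 4 vertices {5, 7, 8, 9} are pairwise adjacent, and any tree decomposition puts a clique entirely inside one bag — forcing width ≥ 3. Hence tw(G) = 3 exactly.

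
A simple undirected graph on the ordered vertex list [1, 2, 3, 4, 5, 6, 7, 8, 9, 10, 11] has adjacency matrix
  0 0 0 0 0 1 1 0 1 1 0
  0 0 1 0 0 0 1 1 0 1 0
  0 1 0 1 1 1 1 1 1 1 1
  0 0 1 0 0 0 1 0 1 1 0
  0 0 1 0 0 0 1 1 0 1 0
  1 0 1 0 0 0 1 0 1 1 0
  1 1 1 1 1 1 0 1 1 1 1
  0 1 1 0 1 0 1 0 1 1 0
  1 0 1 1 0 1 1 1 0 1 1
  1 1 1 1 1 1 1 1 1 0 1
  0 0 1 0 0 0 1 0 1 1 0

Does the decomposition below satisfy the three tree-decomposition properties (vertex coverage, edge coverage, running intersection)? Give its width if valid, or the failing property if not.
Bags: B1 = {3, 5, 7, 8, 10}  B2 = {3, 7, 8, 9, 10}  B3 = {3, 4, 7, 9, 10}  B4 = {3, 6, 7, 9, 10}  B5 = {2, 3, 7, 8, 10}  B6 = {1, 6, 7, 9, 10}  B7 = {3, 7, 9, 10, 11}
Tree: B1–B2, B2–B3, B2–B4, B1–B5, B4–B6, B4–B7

Yes; width 4.

Checking the three conditions: (i) the bags cover all of {1, 2, 3, 4, 5, 6, 7, 8, 9, 10, 11}; (ii) for each edge, some bag contains both endpoints; (iii) the bags containing any fixed vertex form a subtree. All hold, so the decomposition is valid with width 5 − 1 = 4.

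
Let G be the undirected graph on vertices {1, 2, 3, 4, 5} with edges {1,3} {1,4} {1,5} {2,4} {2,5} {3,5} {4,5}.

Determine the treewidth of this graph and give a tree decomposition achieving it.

The largest bag has 3 vertices, giving width 2; this decomposition certifies tw(G) ≤ 2. On the other hand G contains the 3-clique {1, 3, 5}. A clique must lie in a single bag of any decomposition, so no decomposition can have width below 2. Hence tw(G) = 2 exactly.

Treewidth 2.
One such decomposition:
Bags: B1 = {2, 4, 5}  B2 = {1, 4, 5}  B3 = {1, 3, 5}
Tree: B1–B2, B2–B3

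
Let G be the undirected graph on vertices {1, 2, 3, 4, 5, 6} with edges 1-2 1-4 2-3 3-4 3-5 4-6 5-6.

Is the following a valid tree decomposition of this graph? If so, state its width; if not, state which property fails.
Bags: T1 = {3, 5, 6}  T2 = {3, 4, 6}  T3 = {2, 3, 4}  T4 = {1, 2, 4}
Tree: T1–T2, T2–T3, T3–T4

Yes; width 2.

Vertex coverage: the bags together contain {1, 2, 3, 4, 5, 6}, the full vertex set. Edge coverage: each edge of G has both endpoints in at least one bag. Running intersection: for every vertex, the bags containing it form a connected subtree. All three properties hold, so this is a valid tree decomposition of width max|bag| − 1 = 2, and hence tw(G) ≤ 2.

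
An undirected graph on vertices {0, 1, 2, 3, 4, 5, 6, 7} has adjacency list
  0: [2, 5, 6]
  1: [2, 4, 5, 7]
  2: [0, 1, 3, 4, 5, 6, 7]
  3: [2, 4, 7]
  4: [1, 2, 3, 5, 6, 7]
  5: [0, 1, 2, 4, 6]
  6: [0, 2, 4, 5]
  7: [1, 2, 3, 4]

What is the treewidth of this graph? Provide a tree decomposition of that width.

Treewidth 3.
Bags: B1 = {2, 4, 5, 6}  B2 = {0, 2, 5, 6}  B3 = {1, 2, 4, 5}  B4 = {1, 2, 4, 7}  B5 = {2, 3, 4, 7}
Tree: B1–B2, B1–B3, B3–B4, B4–B5

Every bag has size at most 4, so the width is 4 − 1 = 3 and tw(G) ≤ 3. For the lower bound, the 4 vertices {0, 2, 5, 6} are pairwise adjacent, and any tree decomposition puts a clique entirely inside one bag — forcing width ≥ 3. Hence tw(G) = 3 exactly.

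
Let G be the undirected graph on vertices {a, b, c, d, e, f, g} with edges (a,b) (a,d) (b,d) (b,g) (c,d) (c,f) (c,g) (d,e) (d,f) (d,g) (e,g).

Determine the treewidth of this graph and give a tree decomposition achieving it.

Treewidth 2.
Bags: B1 = {c, d, g}  B2 = {d, e, g}  B3 = {b, d, g}  B4 = {c, d, f}  B5 = {a, b, d}
Tree: B1–B2, B1–B3, B1–B4, B3–B5

Every bag has size at most 3, so the width is 3 − 1 = 2 and tw(G) ≤ 2. For the lower bound, the 3 vertices {d, e, g} are pairwise adjacent, and any tree decomposition puts a clique entirely inside one bag — forcing width ≥ 2. Combining the bounds, tw(G) = 2.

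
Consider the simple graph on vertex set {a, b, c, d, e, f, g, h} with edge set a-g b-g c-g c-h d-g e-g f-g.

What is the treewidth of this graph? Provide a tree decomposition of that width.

Each bag holds 2 vertices, so the decomposition has width 1, which upper-bounds the treewidth. G has an edge, so its treewidth is at least 1. Combining the bounds, tw(G) = 1.

Treewidth 1.
Bags: B1 = {a, g}  B2 = {f, g}  B3 = {c, g}  B4 = {b, g}  B5 = {c, h}  B6 = {d, g}  B7 = {e, g}
Tree: B1–B2, B1–B3, B1–B4, B3–B5, B1–B6, B2–B7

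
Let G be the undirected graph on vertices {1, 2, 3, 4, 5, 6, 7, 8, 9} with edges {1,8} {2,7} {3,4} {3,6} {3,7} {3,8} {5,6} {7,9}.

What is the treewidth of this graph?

A width-1 tree decomposition is:
Bags: B1 = {2, 7}  B2 = {3, 7}  B3 = {3, 4}  B4 = {3, 6}  B5 = {3, 8}  B6 = {1, 8}  B7 = {5, 6}  B8 = {7, 9}
Tree: B1–B2, B2–B3, B3–B4, B3–B5, B5–B6, B4–B7, B2–B8
Each bag holds 2 vertices, so the decomposition has width 1, which upper-bounds the treewidth. Any graph with an edge has treewidth ≥ 1, and G has the edge 2–7. The upper and lower bounds meet at 1, so that is the treewidth.

1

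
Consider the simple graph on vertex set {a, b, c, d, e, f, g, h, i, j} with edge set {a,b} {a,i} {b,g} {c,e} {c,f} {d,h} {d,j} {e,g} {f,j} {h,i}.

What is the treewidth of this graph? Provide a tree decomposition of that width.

The largest bag has 3 vertices, giving width 2; this decomposition certifies tw(G) ≤ 2. Since h–i–a–b–g–e–c–f–j–d–h is a cycle in G, G is not acyclic. Forests are exactly the graphs of treewidth ≤ 1, so tw(G) ≥ 2. The upper and lower bounds meet at 2, so that is the treewidth.

Treewidth 2.
One optimal decomposition is:
Bags: B1 = {a, h, i}  B2 = {a, b, h}  B3 = {b, g, h}  B4 = {e, g, h}  B5 = {c, e, h}  B6 = {c, f, h}  B7 = {f, h, j}  B8 = {d, h, j}
Tree: B1–B2, B2–B3, B3–B4, B4–B5, B5–B6, B6–B7, B7–B8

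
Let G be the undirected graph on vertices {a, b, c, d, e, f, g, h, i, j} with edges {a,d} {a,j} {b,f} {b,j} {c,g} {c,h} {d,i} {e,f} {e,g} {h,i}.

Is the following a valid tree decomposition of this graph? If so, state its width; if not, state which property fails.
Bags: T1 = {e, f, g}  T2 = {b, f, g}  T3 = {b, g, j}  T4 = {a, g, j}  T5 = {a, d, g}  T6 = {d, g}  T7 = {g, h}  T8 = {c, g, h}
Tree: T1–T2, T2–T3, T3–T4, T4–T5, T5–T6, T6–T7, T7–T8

A tree decomposition must satisfy three properties: every vertex lies in some bag; for every edge, both endpoints lie together in some bag; and for every vertex, the bags containing it form a connected subtree. Here vertex i appears in no bag, so the decomposition is invalid.

No — vertex i appears in no bag.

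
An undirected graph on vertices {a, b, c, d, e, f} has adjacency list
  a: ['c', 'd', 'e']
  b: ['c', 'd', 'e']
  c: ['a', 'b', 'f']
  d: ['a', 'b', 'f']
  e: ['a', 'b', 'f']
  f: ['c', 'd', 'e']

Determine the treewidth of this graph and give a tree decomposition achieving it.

Each bag holds 4 vertices, so the decomposition has width 3, which upper-bounds the treewidth. For the lower bound: the 4 vertex sets {a,e}, {d,f}, {b}, {c} are disjoint, each induces a connected subgraph, and every pair is joined by at least one edge of G. Contracting each set to a single vertex therefore yields K_{4} as a minor, and since treewidth is minor-monotone, tw(G) ≥ tw(K_{4}) = 3. Therefore the treewidth is 3.

Treewidth 3.
Bags: B1 = {a, b, e, f}  B2 = {a, b, d, f}  B3 = {a, b, c, f}
Tree: B1–B2, B2–B3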